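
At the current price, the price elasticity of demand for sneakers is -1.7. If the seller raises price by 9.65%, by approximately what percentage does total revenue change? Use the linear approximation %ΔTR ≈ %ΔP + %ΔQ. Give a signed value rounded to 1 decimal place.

-6.8%

%ΔQ ≈ Ed × %ΔP = (-1.7) × (+9.65%) = -16.4050%
%ΔTR ≈ %ΔP + %ΔQ = (+9.65%) + (-16.4050%) = -6.7550%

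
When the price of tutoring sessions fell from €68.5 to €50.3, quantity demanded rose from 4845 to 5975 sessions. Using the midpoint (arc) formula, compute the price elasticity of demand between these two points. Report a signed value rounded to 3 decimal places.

-0.682

%ΔQ = (5975 − 4845) / [(4845 + 5975)/2] = 1130/5410 = 0.208872…
%ΔP = (50.3 − 68.5) / [(68.5 + 50.3)/2] = -18.2/59.4 = -0.306397…
Arc Ed = %ΔQ / %ΔP = (1130/5410) / (-18.2/59.4) = -0.68170…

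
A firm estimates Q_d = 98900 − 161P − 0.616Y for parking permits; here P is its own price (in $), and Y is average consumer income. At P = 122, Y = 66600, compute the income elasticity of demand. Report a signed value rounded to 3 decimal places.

At the given values, Q_d = 98900 − 161(122) − 0.616(66600) = 38232.4.
∂Q_d/∂Y = -0.616.
E = (-0.616) × (66600/38232.4) = -1.07305…

-1.073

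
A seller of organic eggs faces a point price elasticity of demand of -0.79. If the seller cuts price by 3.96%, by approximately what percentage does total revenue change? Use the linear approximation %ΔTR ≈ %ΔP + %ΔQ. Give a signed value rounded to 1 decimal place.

%ΔQ ≈ Ed × %ΔP = (-0.79) × (-3.96%) = +3.1284%
%ΔTR ≈ %ΔP + %ΔQ = (-3.96%) + (+3.1284%) = -0.8316%

-0.8%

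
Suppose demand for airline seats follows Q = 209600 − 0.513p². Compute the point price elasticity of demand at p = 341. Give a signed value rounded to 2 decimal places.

-0.80

dQ/dp = −2·0.513·p = -349.866. At p = 341, Q = 149947.847.
Ed = (dQ/dp)·(p/Q) = (-349.866) × (341/149947.847) = -0.7956…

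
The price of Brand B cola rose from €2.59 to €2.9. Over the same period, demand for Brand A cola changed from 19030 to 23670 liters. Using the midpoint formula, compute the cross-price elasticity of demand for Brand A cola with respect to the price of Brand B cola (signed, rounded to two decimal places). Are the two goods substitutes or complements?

%ΔQ_{Brand A cola} = (23670 − 19030)/avg = 4640/21350 = 0.217330…
%ΔP_{Brand B cola} = (2.9 − 2.59)/avg = 0.31/2.745 = 0.112932…
E_cross = (4640/21350) / (0.31/2.745) = 1.9244…
E_cross > 0 ⇒ the goods are substitutes.

1.92; substitutes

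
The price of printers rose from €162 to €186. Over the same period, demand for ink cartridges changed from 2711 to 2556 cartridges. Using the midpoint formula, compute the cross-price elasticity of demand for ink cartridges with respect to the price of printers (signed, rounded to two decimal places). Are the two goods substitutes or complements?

%ΔQ_{ink cartridges} = (2556 − 2711)/avg = -155/2633.5 = -0.058857…
%ΔP_{printers} = (186 − 162)/avg = 24/174 = 0.137931…
E_cross = (-155/2633.5) / (24/174) = -0.4267…
E_cross < 0 ⇒ the goods are complements.

-0.43; complements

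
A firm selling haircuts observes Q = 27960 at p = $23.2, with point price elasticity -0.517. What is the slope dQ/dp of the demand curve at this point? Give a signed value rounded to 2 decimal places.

Ed = (dQ/dp)·(p/Q) ⇒ dQ/dp = Ed·Q/p = (-0.517)·27960/23.2 = -623.0741…

-623.07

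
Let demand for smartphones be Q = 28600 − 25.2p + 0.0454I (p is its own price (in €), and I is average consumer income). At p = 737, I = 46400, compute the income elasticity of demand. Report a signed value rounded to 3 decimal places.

0.174

At the given values, Q = 28600 − 25.2(737) + 0.0454(46400) = 12134.16.
∂Q/∂I = 0.0454.
E = (0.0454) × (46400/12134.16) = 0.17360…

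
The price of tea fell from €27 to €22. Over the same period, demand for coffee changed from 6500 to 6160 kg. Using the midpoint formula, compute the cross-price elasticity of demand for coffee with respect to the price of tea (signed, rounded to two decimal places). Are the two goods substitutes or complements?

0.26; substitutes

%ΔQ_{coffee} = (6160 − 6500)/avg = -340/6330 = -0.053712…
%ΔP_{tea} = (22 − 27)/avg = -5/24.5 = -0.204081…
E_cross = (-340/6330) / (-5/24.5) = 0.2631…
E_cross > 0 ⇒ the goods are substitutes.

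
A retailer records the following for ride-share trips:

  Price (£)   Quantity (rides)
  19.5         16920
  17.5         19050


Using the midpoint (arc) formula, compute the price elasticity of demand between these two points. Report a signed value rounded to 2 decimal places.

-1.10

%ΔQ = (19050 − 16920) / [(16920 + 19050)/2] = 2130/17985 = 0.118432…
%ΔP = (17.5 − 19.5) / [(19.5 + 17.5)/2] = -2/18.5 = -0.108108…
Arc Ed = %ΔQ / %ΔP = (2130/17985) / (-2/18.5) = -1.0954…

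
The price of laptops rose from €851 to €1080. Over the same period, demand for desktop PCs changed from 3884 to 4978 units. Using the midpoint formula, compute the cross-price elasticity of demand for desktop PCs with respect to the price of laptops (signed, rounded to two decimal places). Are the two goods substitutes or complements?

1.04; substitutes

%ΔQ_{desktop PCs} = (4978 − 3884)/avg = 1094/4431 = 0.246896…
%ΔP_{laptops} = (1080 − 851)/avg = 229/965.5 = 0.237182…
E_cross = (1094/4431) / (229/965.5) = 1.0409…
E_cross > 0 ⇒ the goods are substitutes.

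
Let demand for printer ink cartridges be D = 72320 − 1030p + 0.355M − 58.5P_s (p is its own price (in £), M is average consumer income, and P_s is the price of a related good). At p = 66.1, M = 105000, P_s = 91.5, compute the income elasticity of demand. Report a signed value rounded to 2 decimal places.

At the given values, D = 72320 − 1030(66.1) + 0.355(105000) − 58.5(91.5) = 36159.25.
∂D/∂M = 0.355.
E = (0.355) × (105000/36159.25) = 1.0308…

1.03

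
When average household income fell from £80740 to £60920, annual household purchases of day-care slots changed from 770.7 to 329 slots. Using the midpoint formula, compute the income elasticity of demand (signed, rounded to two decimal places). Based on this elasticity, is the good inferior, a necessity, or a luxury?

%ΔQ = (329 − 770.7)/[( 770.7 + 329)/2] = -441.7/549.85 = -0.803309…
%ΔIncome = (60920 − 80740)/[( 80740 + 60920)/2] = -19820/70830 = -0.279824…
E_income = (-441.7/549.85) / (-19820/70830) = 2.8707…
E_income > 1 ⇒ normal good, luxury.

2.87; luxury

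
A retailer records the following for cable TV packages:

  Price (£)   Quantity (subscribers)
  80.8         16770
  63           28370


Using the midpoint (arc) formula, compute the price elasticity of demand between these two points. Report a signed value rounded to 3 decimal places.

-2.076

%ΔQ = (28370 − 16770) / [(16770 + 28370)/2] = 11600/22570 = 0.513956…
%ΔP = (63 − 80.8) / [(80.8 + 63)/2] = -17.8/71.9 = -0.247566…
Arc Ed = %ΔQ / %ΔP = (11600/22570) / (-17.8/71.9) = -2.07603…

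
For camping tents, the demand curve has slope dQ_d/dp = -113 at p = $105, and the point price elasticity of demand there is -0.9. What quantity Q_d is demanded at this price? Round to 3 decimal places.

13183.333

Ed = (dQ_d/dp)·(p/Q_d) ⇒ Q_d = (dQ_d/dp)·p/Ed = (-113)·105/(-0.9) = 13183.33333…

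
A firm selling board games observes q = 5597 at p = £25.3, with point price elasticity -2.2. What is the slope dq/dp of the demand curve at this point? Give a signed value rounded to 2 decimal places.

-486.70

Ed = (dq/dp)·(p/q) ⇒ dq/dp = Ed·q/p = (-2.2)·5597/25.3 = -486.6956…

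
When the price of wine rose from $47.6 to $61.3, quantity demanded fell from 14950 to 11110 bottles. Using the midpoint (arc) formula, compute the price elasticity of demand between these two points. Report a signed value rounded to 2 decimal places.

%ΔQ = (11110 − 14950) / [(14950 + 11110)/2] = -3840/13030 = -0.294704…
%ΔP = (61.3 − 47.6) / [(47.6 + 61.3)/2] = 13.7/54.45 = 0.251606…
Arc Ed = %ΔQ / %ΔP = (-3840/13030) / (13.7/54.45) = -1.1712…

-1.17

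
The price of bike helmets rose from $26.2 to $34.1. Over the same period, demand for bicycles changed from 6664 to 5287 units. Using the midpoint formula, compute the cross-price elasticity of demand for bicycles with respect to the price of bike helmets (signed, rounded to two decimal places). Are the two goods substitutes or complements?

%ΔQ_{bicycles} = (5287 − 6664)/avg = -1377/5975.5 = -0.230440…
%ΔP_{bike helmets} = (34.1 − 26.2)/avg = 7.9/30.15 = 0.262023…
E_cross = (-1377/5975.5) / (7.9/30.15) = -0.8794…
E_cross < 0 ⇒ the goods are complements.

-0.88; complements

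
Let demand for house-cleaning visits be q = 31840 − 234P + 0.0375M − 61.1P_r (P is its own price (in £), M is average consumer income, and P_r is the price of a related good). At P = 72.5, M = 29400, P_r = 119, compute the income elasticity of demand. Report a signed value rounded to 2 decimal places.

At the given values, q = 31840 − 234(72.5) + 0.0375(29400) − 61.1(119) = 8706.6.
∂q/∂M = 0.0375.
E = (0.0375) × (29400/8706.6) = 0.1266…

0.13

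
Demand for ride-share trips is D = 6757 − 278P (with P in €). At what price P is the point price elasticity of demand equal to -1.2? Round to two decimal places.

13.26

Ed = −278P/(6757 − 278P). Set this equal to -1.2:
278P = 1.2·(6757 − 278P) ⇒ 278P(1 + 1.2) = 1.2·6757
P = 1.2·6757 / (278·2.2) = 13.2576…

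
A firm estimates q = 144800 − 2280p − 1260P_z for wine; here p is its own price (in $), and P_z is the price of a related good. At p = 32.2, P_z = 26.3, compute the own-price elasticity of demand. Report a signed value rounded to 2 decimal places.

-1.92

At the given values, q = 144800 − 2280(32.2) − 1260(26.3) = 38246.
∂q/∂p = −2280.
E = (-2280) × (32.2/38246) = -1.9195…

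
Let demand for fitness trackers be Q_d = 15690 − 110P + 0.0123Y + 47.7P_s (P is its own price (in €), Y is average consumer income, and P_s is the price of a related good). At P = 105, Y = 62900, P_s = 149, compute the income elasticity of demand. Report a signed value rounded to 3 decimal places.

0.064

At the given values, Q_d = 15690 − 110(105) + 0.0123(62900) + 47.7(149) = 12020.97.
∂Q_d/∂Y = 0.0123.
E = (0.0123) × (62900/12020.97) = 0.06436…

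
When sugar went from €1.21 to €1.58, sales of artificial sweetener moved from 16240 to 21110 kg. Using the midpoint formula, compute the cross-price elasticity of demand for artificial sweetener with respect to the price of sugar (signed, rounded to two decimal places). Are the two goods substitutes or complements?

0.98; substitutes

%ΔQ_{artificial sweetener} = (21110 − 16240)/avg = 4870/18675 = 0.260776…
%ΔP_{sugar} = (1.58 − 1.21)/avg = 0.37/1.395 = 0.265232…
E_cross = (4870/18675) / (0.37/1.395) = 0.9831…
E_cross > 0 ⇒ the goods are substitutes.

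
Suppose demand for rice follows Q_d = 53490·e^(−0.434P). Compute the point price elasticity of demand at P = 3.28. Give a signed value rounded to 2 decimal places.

dQ_d/dP = −0.434·Q_d = -5591.59. At P = 3.28, Q_d = 12883.9.
Ed = (dQ_d/dP)·(P/Q_d) = (-5591.59) × (3.28/12883.9) = -1.4235…

-1.42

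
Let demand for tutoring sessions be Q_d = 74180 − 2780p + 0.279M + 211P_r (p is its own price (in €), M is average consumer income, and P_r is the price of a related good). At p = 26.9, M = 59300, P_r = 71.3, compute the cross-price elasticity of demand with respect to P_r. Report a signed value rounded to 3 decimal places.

At the given values, Q_d = 74180 − 2780(26.9) + 0.279(59300) + 211(71.3) = 30987.
∂Q_d/∂P_r = 211.
E = (211) × (71.3/30987) = 0.48550…

0.486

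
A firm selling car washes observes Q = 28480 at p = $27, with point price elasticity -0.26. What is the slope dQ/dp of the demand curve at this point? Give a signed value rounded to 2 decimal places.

Ed = (dQ/dp)·(p/Q) ⇒ dQ/dp = Ed·Q/p = (-0.26)·28480/27 = -274.2518…

-274.25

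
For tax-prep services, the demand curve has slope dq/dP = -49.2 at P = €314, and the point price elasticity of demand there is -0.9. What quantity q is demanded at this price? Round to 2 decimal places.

Ed = (dq/dP)·(P/q) ⇒ q = (dq/dP)·P/Ed = (-49.2)·314/(-0.9) = 17165.3333…

17165.33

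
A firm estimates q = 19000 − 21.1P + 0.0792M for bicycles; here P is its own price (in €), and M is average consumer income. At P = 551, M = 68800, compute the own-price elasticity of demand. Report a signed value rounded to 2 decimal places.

At the given values, q = 19000 − 21.1(551) + 0.0792(68800) = 12822.86.
∂q/∂P = −21.1.
E = (-21.1) × (551/12822.86) = -0.9066…

-0.91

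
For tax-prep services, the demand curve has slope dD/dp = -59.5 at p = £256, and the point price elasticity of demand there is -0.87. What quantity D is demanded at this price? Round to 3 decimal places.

17508.046

Ed = (dD/dp)·(p/D) ⇒ D = (dD/dp)·p/Ed = (-59.5)·256/(-0.87) = 17508.04597…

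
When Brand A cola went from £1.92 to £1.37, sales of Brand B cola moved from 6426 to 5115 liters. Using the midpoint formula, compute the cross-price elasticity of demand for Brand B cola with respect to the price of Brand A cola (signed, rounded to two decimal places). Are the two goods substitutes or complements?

0.68; substitutes

%ΔQ_{Brand B cola} = (5115 − 6426)/avg = -1311/5770.5 = -0.227190…
%ΔP_{Brand A cola} = (1.37 − 1.92)/avg = -0.55/1.645 = -0.334346…
E_cross = (-1311/5770.5) / (-0.55/1.645) = 0.6795…
E_cross > 0 ⇒ the goods are substitutes.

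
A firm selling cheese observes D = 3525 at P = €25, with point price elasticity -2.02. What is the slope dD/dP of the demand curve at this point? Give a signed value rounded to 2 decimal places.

-284.82

Ed = (dD/dP)·(P/D) ⇒ dD/dP = Ed·D/P = (-2.02)·3525/25 = -284.82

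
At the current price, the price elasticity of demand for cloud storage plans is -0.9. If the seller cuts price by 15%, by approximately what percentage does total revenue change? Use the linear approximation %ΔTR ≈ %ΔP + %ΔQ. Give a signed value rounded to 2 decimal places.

-1.50%

%ΔQ ≈ Ed × %ΔP = (-0.9) × (-15%) = +13.5000%
%ΔTR ≈ %ΔP + %ΔQ = (-15%) + (+13.5000%) = -1.5000%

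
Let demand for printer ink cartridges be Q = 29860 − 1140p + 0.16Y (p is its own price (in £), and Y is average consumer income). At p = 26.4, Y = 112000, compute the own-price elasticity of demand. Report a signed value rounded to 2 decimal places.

At the given values, Q = 29860 − 1140(26.4) + 0.16(112000) = 17684.
∂Q/∂p = −1140.
E = (-1140) × (26.4/17684) = -1.7018…

-1.70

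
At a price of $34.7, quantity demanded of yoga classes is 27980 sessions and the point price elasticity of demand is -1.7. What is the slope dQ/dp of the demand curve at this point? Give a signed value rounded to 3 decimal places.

-1370.778

Ed = (dQ/dp)·(p/Q) ⇒ dQ/dp = Ed·Q/p = (-1.7)·27980/34.7 = -1370.77809…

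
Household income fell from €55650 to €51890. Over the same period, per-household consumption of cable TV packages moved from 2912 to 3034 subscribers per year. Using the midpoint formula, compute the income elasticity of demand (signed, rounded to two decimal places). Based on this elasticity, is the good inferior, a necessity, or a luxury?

-0.59; inferior

%ΔQ = (3034 − 2912)/[( 2912 + 3034)/2] = 122/2973 = 0.041035…
%ΔIncome = (51890 − 55650)/[( 55650 + 51890)/2] = -3760/53770 = -0.069927…
E_income = (122/2973) / (-3760/53770) = -0.5868…
E_income < 0 ⇒ inferior good.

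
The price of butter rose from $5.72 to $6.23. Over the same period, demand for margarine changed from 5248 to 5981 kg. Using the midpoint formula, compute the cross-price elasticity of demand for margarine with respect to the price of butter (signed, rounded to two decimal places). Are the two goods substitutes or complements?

%ΔQ_{margarine} = (5981 − 5248)/avg = 733/5614.5 = 0.130554…
%ΔP_{butter} = (6.23 − 5.72)/avg = 0.51/5.975 = 0.085355…
E_cross = (733/5614.5) / (0.51/5.975) = 1.5295…
E_cross > 0 ⇒ the goods are substitutes.

1.53; substitutes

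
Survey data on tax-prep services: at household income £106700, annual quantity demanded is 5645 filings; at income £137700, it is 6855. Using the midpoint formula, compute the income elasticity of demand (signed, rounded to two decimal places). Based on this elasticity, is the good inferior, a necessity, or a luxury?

0.76; necessity

%ΔQ = (6855 − 5645)/[( 5645 + 6855)/2] = 1210/6250 = 0.1936
%ΔIncome = (137700 − 106700)/[( 106700 + 137700)/2] = 31000/122200 = 0.253682…
E_income = (1210/6250) / (31000/122200) = 0.7631…
0 < E_income < 1 ⇒ normal good, necessity.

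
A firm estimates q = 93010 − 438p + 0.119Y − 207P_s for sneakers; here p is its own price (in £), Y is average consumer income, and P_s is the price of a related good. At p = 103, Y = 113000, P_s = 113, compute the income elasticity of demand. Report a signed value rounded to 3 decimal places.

0.354

At the given values, q = 93010 − 438(103) + 0.119(113000) − 207(113) = 37952.
∂q/∂Y = 0.119.
E = (0.119) × (113000/37952) = 0.35431…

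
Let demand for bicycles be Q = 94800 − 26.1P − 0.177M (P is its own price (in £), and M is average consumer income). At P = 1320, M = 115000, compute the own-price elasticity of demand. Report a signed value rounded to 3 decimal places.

At the given values, Q = 94800 − 26.1(1320) − 0.177(115000) = 39993.
∂Q/∂P = −26.1.
E = (-26.1) × (1320/39993) = -0.86145…

-0.861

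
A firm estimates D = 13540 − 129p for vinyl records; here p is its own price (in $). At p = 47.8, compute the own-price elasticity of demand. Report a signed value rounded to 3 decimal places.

At the given values, D = 13540 − 129(47.8) = 7373.8.
∂D/∂p = −129.
E = (-129) × (47.8/7373.8) = -0.83623…

-0.836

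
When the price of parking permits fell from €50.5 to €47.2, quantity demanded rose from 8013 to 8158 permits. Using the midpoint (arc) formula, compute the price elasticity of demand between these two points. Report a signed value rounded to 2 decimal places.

%ΔQ = (8158 − 8013) / [(8013 + 8158)/2] = 145/8085.5 = 0.017933…
%ΔP = (47.2 − 50.5) / [(50.5 + 47.2)/2] = -3.3/48.85 = -0.067553…
Arc Ed = %ΔQ / %ΔP = (145/8085.5) / (-3.3/48.85) = -0.2654…

-0.27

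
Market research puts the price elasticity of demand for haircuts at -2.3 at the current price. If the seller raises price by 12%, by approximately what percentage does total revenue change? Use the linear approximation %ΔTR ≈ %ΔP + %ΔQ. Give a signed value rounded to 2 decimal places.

%ΔQ ≈ Ed × %ΔP = (-2.3) × (+12%) = -27.6000%
%ΔTR ≈ %ΔP + %ΔQ = (+12%) + (-27.6000%) = -15.6000%

-15.60%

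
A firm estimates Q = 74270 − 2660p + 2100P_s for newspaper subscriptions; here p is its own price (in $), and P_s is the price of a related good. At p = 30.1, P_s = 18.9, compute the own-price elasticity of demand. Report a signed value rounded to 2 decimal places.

-2.36

At the given values, Q = 74270 − 2660(30.1) + 2100(18.9) = 33894.
∂Q/∂p = −2660.
E = (-2660) × (30.1/33894) = -2.3622…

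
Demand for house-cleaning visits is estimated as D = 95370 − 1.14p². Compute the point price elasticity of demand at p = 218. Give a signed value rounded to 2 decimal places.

-2.63

dD/dp = −2·1.14·p = -497.04. At p = 218, D = 41192.64.
Ed = (dD/dp)·(p/D) = (-497.04) × (218/41192.64) = -2.6304…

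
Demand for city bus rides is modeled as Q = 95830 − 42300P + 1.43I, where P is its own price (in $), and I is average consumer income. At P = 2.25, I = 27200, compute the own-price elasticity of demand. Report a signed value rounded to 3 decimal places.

-2.406

At the given values, Q = 95830 − 42300(2.25) + 1.43(27200) = 39551.
∂Q/∂P = −42300.
E = (-42300) × (2.25/39551) = -2.40638…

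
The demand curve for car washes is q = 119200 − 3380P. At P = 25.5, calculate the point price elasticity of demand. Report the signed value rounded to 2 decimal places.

-2.61

dq/dP = −3380. At P = 25.5, q = 119200 − 3380(25.5) = 33010.
Ed = (dq/dP)·(P/q) = −3380 × (25.5/33010) = -2.6110…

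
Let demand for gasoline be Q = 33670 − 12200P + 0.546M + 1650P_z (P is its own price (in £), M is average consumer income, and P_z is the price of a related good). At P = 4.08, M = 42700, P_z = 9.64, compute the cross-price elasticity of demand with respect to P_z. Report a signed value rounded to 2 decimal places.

0.69

At the given values, Q = 33670 − 12200(4.08) + 0.546(42700) + 1650(9.64) = 23114.2.
∂Q/∂P_z = 1650.
E = (1650) × (9.64/23114.2) = 0.6881…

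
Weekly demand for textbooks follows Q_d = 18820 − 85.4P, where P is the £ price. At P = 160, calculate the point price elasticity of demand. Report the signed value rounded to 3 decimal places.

dQ_d/dP = −85.4. At P = 160, Q_d = 18820 − 85.4(160) = 5156.
Ed = (dQ_d/dP)·(P/Q_d) = −85.4 × (160/5156) = -2.65011…

-2.650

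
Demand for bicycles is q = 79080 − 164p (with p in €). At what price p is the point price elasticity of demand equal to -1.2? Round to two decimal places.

Ed = −164p/(79080 − 164p). Set this equal to -1.2:
164p = 1.2·(79080 − 164p) ⇒ 164p(1 + 1.2) = 1.2·79080
p = 1.2·79080 / (164·2.2) = 263.0155…

263.02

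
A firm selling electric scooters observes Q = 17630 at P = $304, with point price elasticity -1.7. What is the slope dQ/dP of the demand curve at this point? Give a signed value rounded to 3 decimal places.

-98.589

Ed = (dQ/dP)·(P/Q) ⇒ dQ/dP = Ed·Q/P = (-1.7)·17630/304 = -98.58881…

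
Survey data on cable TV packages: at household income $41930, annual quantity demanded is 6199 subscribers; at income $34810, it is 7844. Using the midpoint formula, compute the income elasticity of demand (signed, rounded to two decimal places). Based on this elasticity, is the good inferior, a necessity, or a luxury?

%ΔQ = (7844 − 6199)/[( 6199 + 7844)/2] = 1645/7021.5 = 0.234280…
%ΔIncome = (34810 − 41930)/[( 41930 + 34810)/2] = -7120/38370 = -0.185561…
E_income = (1645/7021.5) / (-7120/38370) = -1.2625…
E_income < 0 ⇒ inferior good.

-1.26; inferior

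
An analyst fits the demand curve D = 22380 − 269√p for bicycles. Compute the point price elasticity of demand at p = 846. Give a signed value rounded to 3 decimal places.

-0.269

dD/dp = −269/(2√p) = -4.62421. At p = 846, D = 14555.8.
Ed = (dD/dp)·(p/D) = (-4.62421) × (846/14555.8) = -0.26876…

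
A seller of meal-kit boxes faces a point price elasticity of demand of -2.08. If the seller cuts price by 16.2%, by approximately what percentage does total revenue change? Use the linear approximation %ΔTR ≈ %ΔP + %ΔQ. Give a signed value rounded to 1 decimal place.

%ΔQ ≈ Ed × %ΔP = (-2.08) × (-16.2%) = +33.6960%
%ΔTR ≈ %ΔP + %ΔQ = (-16.2%) + (+33.6960%) = +17.4960%

+17.5%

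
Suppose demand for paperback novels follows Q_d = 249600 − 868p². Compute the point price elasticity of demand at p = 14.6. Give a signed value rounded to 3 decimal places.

dQ_d/dp = −2·868·p = -25345.6. At p = 14.6, Q_d = 64577.12.
Ed = (dQ_d/dp)·(p/Q_d) = (-25345.6) × (14.6/64577.12) = -5.73029…

-5.730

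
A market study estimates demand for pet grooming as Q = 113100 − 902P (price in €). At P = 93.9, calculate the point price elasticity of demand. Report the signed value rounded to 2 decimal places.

-2.98

dQ/dP = −902. At P = 93.9, Q = 113100 − 902(93.9) = 28402.2.
Ed = (dQ/dP)·(P/Q) = −902 × (93.9/28402.2) = -2.9820…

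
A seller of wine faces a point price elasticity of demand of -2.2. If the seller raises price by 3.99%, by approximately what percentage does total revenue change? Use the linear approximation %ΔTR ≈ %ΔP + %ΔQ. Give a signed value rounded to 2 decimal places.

-4.79%

%ΔQ ≈ Ed × %ΔP = (-2.2) × (+3.99%) = -8.7780%
%ΔTR ≈ %ΔP + %ΔQ = (+3.99%) + (-8.7780%) = -4.7880%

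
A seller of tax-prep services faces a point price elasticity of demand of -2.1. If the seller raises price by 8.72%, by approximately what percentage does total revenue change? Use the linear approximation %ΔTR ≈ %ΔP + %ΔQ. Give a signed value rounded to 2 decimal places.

%ΔQ ≈ Ed × %ΔP = (-2.1) × (+8.72%) = -18.3120%
%ΔTR ≈ %ΔP + %ΔQ = (+8.72%) + (-18.3120%) = -9.5920%

-9.59%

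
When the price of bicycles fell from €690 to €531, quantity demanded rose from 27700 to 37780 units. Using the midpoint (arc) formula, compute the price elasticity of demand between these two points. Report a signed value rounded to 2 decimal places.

%ΔQ = (37780 − 27700) / [(27700 + 37780)/2] = 10080/32740 = 0.307880…
%ΔP = (531 − 690) / [(690 + 531)/2] = -159/610.5 = -0.260442…
Arc Ed = %ΔQ / %ΔP = (10080/32740) / (-159/610.5) = -1.1821…

-1.18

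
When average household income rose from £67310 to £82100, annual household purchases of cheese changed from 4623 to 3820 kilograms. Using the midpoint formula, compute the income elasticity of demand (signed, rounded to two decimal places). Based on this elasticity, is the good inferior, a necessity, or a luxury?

-0.96; inferior

%ΔQ = (3820 − 4623)/[( 4623 + 3820)/2] = -803/4221.5 = -0.190216…
%ΔIncome = (82100 − 67310)/[( 67310 + 82100)/2] = 14790/74705 = 0.197978…
E_income = (-803/4221.5) / (14790/74705) = -0.9607…
E_income < 0 ⇒ inferior good.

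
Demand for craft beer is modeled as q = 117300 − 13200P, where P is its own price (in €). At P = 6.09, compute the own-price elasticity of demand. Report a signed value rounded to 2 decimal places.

-2.18

At the given values, q = 117300 − 13200(6.09) = 36912.
∂q/∂P = −13200.
E = (-13200) × (6.09/36912) = -2.1778…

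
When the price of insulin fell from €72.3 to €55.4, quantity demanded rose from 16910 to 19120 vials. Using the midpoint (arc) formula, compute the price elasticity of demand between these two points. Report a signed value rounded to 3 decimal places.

%ΔQ = (19120 − 16910) / [(16910 + 19120)/2] = 2210/18015 = 0.122675…
%ΔP = (55.4 − 72.3) / [(72.3 + 55.4)/2] = -16.9/63.85 = -0.264682…
Arc Ed = %ΔQ / %ΔP = (2210/18015) / (-16.9/63.85) = -0.46348…

-0.463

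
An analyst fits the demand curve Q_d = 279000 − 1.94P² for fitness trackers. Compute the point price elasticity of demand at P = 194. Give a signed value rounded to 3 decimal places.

dQ_d/dP = −2·1.94·P = -752.72. At P = 194, Q_d = 205986.16.
Ed = (dQ_d/dP)·(P/Q_d) = (-752.72) × (194/205986.16) = -0.70891…

-0.709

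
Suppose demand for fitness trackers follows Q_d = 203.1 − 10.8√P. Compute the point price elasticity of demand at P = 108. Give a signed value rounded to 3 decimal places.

-0.618

dQ_d/dP = −10.8/(2√P) = -0.519615. At P = 108, Q_d = 90.8631.
Ed = (dQ_d/dP)·(P/Q_d) = (-0.519615) × (108/90.8631) = -0.61761…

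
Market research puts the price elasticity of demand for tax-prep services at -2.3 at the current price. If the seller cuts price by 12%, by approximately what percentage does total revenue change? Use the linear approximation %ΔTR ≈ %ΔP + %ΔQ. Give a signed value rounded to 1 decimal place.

%ΔQ ≈ Ed × %ΔP = (-2.3) × (-12%) = +27.6000%
%ΔTR ≈ %ΔP + %ΔQ = (-12%) + (+27.6000%) = +15.6000%

+15.6%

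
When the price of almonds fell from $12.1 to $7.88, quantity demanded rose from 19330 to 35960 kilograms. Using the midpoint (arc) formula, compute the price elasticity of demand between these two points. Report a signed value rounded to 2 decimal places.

-1.42

%ΔQ = (35960 − 19330) / [(19330 + 35960)/2] = 16630/27645 = 0.601555…
%ΔP = (7.88 − 12.1) / [(12.1 + 7.88)/2] = -4.22/9.99 = -0.422422…
Arc Ed = %ΔQ / %ΔP = (16630/27645) / (-4.22/9.99) = -1.4240…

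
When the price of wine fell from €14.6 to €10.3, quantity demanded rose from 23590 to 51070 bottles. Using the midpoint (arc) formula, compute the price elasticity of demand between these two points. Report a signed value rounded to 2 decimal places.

%ΔQ = (51070 − 23590) / [(23590 + 51070)/2] = 27480/37330 = 0.736137…
%ΔP = (10.3 − 14.6) / [(14.6 + 10.3)/2] = -4.3/12.45 = -0.345381…
Arc Ed = %ΔQ / %ΔP = (27480/37330) / (-4.3/12.45) = -2.1313…

-2.13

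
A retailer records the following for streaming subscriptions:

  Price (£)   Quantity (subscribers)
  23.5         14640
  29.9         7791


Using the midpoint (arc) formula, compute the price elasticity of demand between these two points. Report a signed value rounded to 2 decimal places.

-2.55

%ΔQ = (7791 − 14640) / [(14640 + 7791)/2] = -6849/11215.5 = -0.610672…
%ΔP = (29.9 − 23.5) / [(23.5 + 29.9)/2] = 6.4/26.7 = 0.239700…
Arc Ed = %ΔQ / %ΔP = (-6849/11215.5) / (6.4/26.7) = -2.5476…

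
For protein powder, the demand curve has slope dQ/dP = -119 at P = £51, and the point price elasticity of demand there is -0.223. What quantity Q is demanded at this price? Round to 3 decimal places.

27215.247

Ed = (dQ/dP)·(P/Q) ⇒ Q = (dQ/dP)·P/Ed = (-119)·51/(-0.223) = 27215.24663…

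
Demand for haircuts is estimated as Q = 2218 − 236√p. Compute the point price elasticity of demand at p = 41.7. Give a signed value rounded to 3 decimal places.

-1.098

dQ/dp = −236/(2√p) = -18.2732. At p = 41.7, Q = 694.017.
Ed = (dQ/dp)·(p/Q) = (-18.2732) × (41.7/694.017) = -1.09794…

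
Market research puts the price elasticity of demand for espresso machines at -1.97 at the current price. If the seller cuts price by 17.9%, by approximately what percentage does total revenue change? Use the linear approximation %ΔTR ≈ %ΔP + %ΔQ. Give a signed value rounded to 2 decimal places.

+17.36%

%ΔQ ≈ Ed × %ΔP = (-1.97) × (-17.9%) = +35.2630%
%ΔTR ≈ %ΔP + %ΔQ = (-17.9%) + (+35.2630%) = +17.3630%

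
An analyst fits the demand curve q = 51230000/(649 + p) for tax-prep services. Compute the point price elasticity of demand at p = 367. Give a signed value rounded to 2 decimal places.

-0.36

dq/dp = −51230000/(649 + p)² = -49.6292. At p = 367, q = 50423.2.
Ed = (dq/dp)·(p/q) = (-49.6292) × (367/50423.2) = -0.3612…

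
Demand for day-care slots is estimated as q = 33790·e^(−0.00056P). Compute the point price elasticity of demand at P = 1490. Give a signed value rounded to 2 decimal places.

dq/dP = −0.00056·q = -8.21487. At P = 1490, q = 14669.4.
Ed = (dq/dP)·(P/q) = (-8.21487) × (1490/14669.4) = -0.8344

-0.83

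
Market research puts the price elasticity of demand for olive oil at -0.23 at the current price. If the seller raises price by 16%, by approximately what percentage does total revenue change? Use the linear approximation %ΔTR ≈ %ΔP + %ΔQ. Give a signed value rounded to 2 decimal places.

+12.32%

%ΔQ ≈ Ed × %ΔP = (-0.23) × (+16%) = -3.6800%
%ΔTR ≈ %ΔP + %ΔQ = (+16%) + (-3.6800%) = +12.3200%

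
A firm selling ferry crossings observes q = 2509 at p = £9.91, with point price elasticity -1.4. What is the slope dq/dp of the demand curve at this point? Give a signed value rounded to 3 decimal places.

-354.450

Ed = (dq/dp)·(p/q) ⇒ dq/dp = Ed·q/p = (-1.4)·2509/9.91 = -354.45005…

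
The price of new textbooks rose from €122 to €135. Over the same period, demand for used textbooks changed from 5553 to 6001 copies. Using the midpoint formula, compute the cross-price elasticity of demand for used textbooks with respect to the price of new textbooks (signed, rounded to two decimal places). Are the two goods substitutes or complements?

%ΔQ_{used textbooks} = (6001 − 5553)/avg = 448/5777 = 0.077548…
%ΔP_{new textbooks} = (135 − 122)/avg = 13/128.5 = 0.101167…
E_cross = (448/5777) / (13/128.5) = 0.7665…
E_cross > 0 ⇒ the goods are substitutes.

0.77; substitutes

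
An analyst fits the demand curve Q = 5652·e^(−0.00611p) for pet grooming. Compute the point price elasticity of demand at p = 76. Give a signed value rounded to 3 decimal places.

-0.464

dQ/dp = −0.00611·Q = -21.7057. At p = 76, Q = 3552.49.
Ed = (dQ/dp)·(p/Q) = (-21.7057) × (76/3552.49) = -0.46436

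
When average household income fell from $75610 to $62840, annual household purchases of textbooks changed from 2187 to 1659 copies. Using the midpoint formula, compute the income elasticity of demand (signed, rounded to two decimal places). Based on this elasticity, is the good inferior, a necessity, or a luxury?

1.49; luxury

%ΔQ = (1659 − 2187)/[( 2187 + 1659)/2] = -528/1923 = -0.274570…
%ΔIncome = (62840 − 75610)/[( 75610 + 62840)/2] = -12770/69225 = -0.184470…
E_income = (-528/1923) / (-12770/69225) = 1.4884…
E_income > 1 ⇒ normal good, luxury.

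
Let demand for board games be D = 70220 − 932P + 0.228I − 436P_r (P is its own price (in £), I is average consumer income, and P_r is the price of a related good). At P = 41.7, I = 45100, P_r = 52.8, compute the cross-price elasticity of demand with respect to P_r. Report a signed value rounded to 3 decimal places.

At the given values, D = 70220 − 932(41.7) + 0.228(45100) − 436(52.8) = 18617.6.
∂D/∂P_r = -436.
E = (-436) × (52.8/18617.6) = -1.23650…

-1.237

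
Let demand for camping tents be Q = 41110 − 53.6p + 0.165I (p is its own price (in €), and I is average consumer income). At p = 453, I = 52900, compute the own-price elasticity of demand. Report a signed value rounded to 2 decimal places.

At the given values, Q = 41110 − 53.6(453) + 0.165(52900) = 25557.7.
∂Q/∂p = −53.6.
E = (-53.6) × (453/25557.7) = -0.9500…

-0.95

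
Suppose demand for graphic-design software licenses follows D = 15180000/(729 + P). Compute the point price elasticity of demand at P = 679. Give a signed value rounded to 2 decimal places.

-0.48

dD/dP = −15180000/(729 + P)² = -7.65714. At P = 679, D = 10781.2.
Ed = (dD/dP)·(P/D) = (-7.65714) × (679/10781.2) = -0.4822…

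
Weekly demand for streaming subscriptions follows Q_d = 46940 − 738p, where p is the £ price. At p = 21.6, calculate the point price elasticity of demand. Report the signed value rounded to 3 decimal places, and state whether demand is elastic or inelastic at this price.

dQ_d/dp = −738. At p = 21.6, Q_d = 46940 − 738(21.6) = 30999.2.
Ed = (dQ_d/dp)·(p/Q_d) = −738 × (21.6/30999.2) = -0.51423…
|Ed| = 0.514 < 1, so demand is inelastic.

-0.514; inelastic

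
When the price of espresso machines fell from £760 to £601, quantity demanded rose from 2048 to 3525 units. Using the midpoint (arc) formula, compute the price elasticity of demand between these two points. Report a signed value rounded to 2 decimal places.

%ΔQ = (3525 − 2048) / [(2048 + 3525)/2] = 1477/2786.5 = 0.530055…
%ΔP = (601 − 760) / [(760 + 601)/2] = -159/680.5 = -0.233651…
Arc Ed = %ΔQ / %ΔP = (1477/2786.5) / (-159/680.5) = -2.2685…

-2.27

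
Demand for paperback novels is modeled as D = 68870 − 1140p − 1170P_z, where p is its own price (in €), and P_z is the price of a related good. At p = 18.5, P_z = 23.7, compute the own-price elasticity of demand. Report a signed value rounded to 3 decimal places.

At the given values, D = 68870 − 1140(18.5) − 1170(23.7) = 20051.
∂D/∂p = −1140.
E = (-1140) × (18.5/20051) = -1.05181…

-1.052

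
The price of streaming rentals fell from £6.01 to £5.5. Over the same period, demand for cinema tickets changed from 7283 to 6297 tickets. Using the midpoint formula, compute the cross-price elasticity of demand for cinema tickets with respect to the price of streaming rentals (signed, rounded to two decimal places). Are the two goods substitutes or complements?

%ΔQ_{cinema tickets} = (6297 − 7283)/avg = -986/6790 = -0.145213…
%ΔP_{streaming rentals} = (5.5 − 6.01)/avg = -0.51/5.755 = -0.088618…
E_cross = (-986/6790) / (-0.51/5.755) = 1.6386…
E_cross > 0 ⇒ the goods are substitutes.

1.64; substitutes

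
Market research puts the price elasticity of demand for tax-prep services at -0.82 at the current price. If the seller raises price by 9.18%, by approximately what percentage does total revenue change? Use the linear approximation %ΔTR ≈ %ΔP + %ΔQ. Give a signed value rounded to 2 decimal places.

+1.65%

%ΔQ ≈ Ed × %ΔP = (-0.82) × (+9.18%) = -7.5276%
%ΔTR ≈ %ΔP + %ΔQ = (+9.18%) + (-7.5276%) = +1.6524%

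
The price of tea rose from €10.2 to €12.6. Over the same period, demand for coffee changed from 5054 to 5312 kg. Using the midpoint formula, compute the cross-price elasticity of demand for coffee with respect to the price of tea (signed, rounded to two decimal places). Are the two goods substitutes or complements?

0.24; substitutes

%ΔQ_{coffee} = (5312 − 5054)/avg = 258/5183 = 0.049778…
%ΔP_{tea} = (12.6 − 10.2)/avg = 2.4/11.4 = 0.210526…
E_cross = (258/5183) / (2.4/11.4) = 0.2364…
E_cross > 0 ⇒ the goods are substitutes.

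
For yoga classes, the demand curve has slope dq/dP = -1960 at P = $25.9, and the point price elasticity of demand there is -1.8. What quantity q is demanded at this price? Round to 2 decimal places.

28202.22

Ed = (dq/dP)·(P/q) ⇒ q = (dq/dP)·P/Ed = (-1960)·25.9/(-1.8) = 28202.2222…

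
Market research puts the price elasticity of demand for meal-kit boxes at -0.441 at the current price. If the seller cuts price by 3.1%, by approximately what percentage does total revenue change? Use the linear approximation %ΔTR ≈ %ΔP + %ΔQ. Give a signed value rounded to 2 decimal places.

-1.73%

%ΔQ ≈ Ed × %ΔP = (-0.441) × (-3.1%) = +1.3671%
%ΔTR ≈ %ΔP + %ΔQ = (-3.1%) + (+1.3671%) = -1.7329%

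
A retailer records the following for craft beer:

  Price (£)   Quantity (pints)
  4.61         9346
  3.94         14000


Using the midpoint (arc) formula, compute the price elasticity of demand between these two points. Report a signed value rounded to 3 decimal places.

%ΔQ = (14000 − 9346) / [(9346 + 14000)/2] = 4654/11673 = 0.398697…
%ΔP = (3.94 − 4.61) / [(4.61 + 3.94)/2] = -0.67/4.275 = -0.156725…
Arc Ed = %ΔQ / %ΔP = (4654/11673) / (-0.67/4.275) = -2.54393…

-2.544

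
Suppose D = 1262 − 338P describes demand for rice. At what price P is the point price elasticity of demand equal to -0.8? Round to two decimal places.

1.66

Ed = −338P/(1262 − 338P). Set this equal to -0.8:
338P = 0.8·(1262 − 338P) ⇒ 338P(1 + 0.8) = 0.8·1262
P = 0.8·1262 / (338·1.8) = 1.6594…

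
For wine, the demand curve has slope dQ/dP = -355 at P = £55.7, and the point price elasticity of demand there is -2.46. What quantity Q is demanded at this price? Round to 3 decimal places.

8038.008

Ed = (dQ/dP)·(P/Q) ⇒ Q = (dQ/dP)·P/Ed = (-355)·55.7/(-2.46) = 8038.00813…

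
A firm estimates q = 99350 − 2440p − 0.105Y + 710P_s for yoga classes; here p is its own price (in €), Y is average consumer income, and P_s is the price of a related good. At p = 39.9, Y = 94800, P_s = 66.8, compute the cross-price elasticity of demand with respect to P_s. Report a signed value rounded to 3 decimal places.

1.202

At the given values, q = 99350 − 2440(39.9) − 0.105(94800) + 710(66.8) = 39468.
∂q/∂P_s = 710.
E = (710) × (66.8/39468) = 1.20168…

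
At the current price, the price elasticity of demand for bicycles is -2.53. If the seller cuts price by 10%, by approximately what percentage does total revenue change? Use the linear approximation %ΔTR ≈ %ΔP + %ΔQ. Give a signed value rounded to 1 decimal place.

%ΔQ ≈ Ed × %ΔP = (-2.53) × (-10%) = +25.3000%
%ΔTR ≈ %ΔP + %ΔQ = (-10%) + (+25.3000%) = +15.3000%

+15.3%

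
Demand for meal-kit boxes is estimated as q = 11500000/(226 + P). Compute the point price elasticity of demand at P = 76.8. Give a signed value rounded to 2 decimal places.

-0.25

dq/dP = −11500000/(226 + P)² = -125.426. At P = 76.8, q = 37978.9.
Ed = (dq/dP)·(P/q) = (-125.426) × (76.8/37978.9) = -0.2536…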